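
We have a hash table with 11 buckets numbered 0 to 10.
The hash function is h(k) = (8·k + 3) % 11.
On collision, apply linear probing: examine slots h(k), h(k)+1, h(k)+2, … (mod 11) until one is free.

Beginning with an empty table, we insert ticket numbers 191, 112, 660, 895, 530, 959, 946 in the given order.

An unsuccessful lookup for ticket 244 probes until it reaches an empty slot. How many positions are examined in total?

4

191 hashes to 2; slot 2 is free => place at 2.
112 hashes to 8; slot 8 is free => place at 8.
660 hashes to 3; slot 3 is free => place at 3.
895 hashes to 2; 2,3 taken => place at 4.
530 hashes to 8; 8 taken => place at 9.
959 hashes to 8; 8,9 taken => place at 10.
946 hashes to 3; 3,4 taken => place at 5.
Table: [., ., 191, 660, 895, 946, ., ., 112, 530, 959]
Lookup 244: h=8, probe 8,9,10,0 → slot 0 empty, not found.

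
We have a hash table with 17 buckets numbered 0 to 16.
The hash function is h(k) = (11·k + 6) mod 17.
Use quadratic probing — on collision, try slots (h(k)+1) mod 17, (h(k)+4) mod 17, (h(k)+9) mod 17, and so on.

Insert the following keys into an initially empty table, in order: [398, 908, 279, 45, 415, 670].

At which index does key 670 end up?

398 hashes to 15; slot 15 is free => place at 15.
908 hashes to 15; 15 taken => place at 16.
279 hashes to 15; 15,16 taken => place at 2.
45 hashes to 8; slot 8 is free => place at 8.
415 hashes to 15; 15,16,2 taken => place at 7.
670 hashes to 15; 15,16,2,7 taken => place at 14.
Table: [., ., 279, ., ., ., ., 415, 45, ., ., ., ., ., 670, 398, 908]

14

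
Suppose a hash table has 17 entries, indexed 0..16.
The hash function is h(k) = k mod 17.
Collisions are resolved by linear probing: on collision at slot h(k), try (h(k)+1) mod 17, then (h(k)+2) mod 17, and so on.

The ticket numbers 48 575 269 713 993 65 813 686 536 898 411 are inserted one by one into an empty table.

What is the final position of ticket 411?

4

Insert 48: h=14, slot 14 empty → index 14.
Insert 575: h=14, slot 14 occupied → index 15.
Insert 269: h=14, slots 14,15 occupied → index 16.
Insert 713: h=16, slot 16 occupied → index 0.
Insert 993: h=7, slot 7 empty → index 7.
Insert 65: h=14, slots 14,15,16,0 occupied → index 1.
Insert 813: h=14, slots 14,15,16,0,1 occupied → index 2.
Insert 686: h=6, slot 6 empty → index 6.
Insert 536: h=9, slot 9 empty → index 9.
Insert 898: h=14, slots 14,15,16,0,1,2 occupied → index 3.
Insert 411: h=3, slot 3 occupied → index 4.
Table: [713, 65, 813, 898, 411, ∅, 686, 993, ∅, 536, ∅, ∅, ∅, ∅, 48, 575, 269]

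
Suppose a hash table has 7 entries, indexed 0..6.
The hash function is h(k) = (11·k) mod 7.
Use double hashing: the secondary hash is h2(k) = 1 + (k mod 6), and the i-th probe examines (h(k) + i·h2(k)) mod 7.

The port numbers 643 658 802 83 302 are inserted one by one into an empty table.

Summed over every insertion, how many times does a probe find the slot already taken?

2

Insert 643: h=3, slot 3 empty => index 3.
Insert 658: h=0, slot 0 empty => index 0.
Insert 802: h=2, slot 2 empty => index 2.
Insert 83: h=3, h2=6, slots 3,2 occupied => index 1.
Insert 302: h=4, slot 4 empty => index 4.
Table: [658, 83, 802, 643, 302, _, _]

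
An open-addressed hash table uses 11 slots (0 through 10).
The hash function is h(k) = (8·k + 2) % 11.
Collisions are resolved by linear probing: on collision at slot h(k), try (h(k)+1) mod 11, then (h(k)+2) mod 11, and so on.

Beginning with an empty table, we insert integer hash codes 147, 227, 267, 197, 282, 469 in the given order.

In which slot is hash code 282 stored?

Insert 147: h=1, slot 1 empty -> index 1.
Insert 227: h=3, slot 3 empty -> index 3.
Insert 267: h=4, slot 4 empty -> index 4.
Insert 197: h=5, slot 5 empty -> index 5.
Insert 282: h=3, slots 3,4,5 occupied -> index 6.
Insert 469: h=3, slots 3,4,5,6 occupied -> index 7.
Table: [., 147, ., 227, 267, 197, 282, 469, ., ., .]

6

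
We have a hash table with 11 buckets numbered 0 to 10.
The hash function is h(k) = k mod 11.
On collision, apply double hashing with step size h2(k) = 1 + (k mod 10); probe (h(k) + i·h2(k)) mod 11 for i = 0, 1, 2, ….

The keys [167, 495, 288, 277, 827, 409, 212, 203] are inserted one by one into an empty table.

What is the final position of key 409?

1

167 hashes to 2; slot 2 is free → place at 2.
495 hashes to 0; slot 0 is free → place at 0.
288 hashes to 2, h2=9; 2,0 taken → place at 9.
277 hashes to 2, h2=8; 2 taken → place at 10.
827 hashes to 2, h2=8; 2,10 taken → place at 7.
409 hashes to 2, h2=10; 2 taken → place at 1.
212 hashes to 3; slot 3 is free → place at 3.
203 hashes to 5; slot 5 is free → place at 5.
Table: [495, 409, 167, 212, ∅, 203, ∅, 827, ∅, 288, 277]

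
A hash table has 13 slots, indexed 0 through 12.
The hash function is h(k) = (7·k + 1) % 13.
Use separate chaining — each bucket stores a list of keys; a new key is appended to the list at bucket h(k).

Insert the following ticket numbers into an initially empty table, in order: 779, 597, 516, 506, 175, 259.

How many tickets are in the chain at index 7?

4

779 → bucket 7
597 → bucket 7 (collision)
516 → bucket 12
506 → bucket 7 (collision)
175 → bucket 4
259 → bucket 7 (collision)
Final buckets:
0: —
1: —
2: —
3: —
4: 175
5: —
6: —
7: 779 -> 597 -> 506 -> 259
8: —
9: —
10: —
11: —
12: 516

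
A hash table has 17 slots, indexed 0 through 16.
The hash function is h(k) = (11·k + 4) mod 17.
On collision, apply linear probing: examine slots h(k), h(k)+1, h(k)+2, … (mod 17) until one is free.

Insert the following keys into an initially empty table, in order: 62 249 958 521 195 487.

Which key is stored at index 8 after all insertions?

62 hashes to 6; slot 6 is free → place at 6.
249 hashes to 6; 6 taken → place at 7.
958 hashes to 2; slot 2 is free → place at 2.
521 hashes to 6; 6,7 taken → place at 8.
195 hashes to 7; 7,8 taken → place at 9.
487 hashes to 6; 6,7,8,9 taken → place at 10.
Table: [∅, ∅, 958, ∅, ∅, ∅, 62, 249, 521, 195, 487, ∅, ∅, ∅, ∅, ∅, ∅]

521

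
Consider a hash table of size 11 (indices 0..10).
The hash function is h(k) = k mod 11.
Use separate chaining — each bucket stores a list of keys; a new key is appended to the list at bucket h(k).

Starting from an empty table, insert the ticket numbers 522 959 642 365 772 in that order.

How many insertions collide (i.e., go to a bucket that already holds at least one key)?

2

Insert 522: h=5, bucket 5 empty → new chain.
Insert 959: h=2, bucket 2 empty → new chain.
Insert 642: h=4, bucket 4 empty → new chain.
Insert 365: h=2, bucket 2 nonempty → append to chain.
Insert 772: h=2, bucket 2 nonempty → append to chain.
Final buckets:
0: —
1: —
2: 959 -> 365 -> 772
3: —
4: 642
5: 522
6: —
7: —
8: —
9: —
10: —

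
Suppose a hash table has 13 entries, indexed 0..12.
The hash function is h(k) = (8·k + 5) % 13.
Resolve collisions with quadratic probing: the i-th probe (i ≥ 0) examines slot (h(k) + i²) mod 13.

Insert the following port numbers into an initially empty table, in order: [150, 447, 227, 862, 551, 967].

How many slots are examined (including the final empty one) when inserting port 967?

3

150: h=9 → slot 9
447: h=6 → slot 6
227: h=1 → slot 1
862: h=11 → slot 11
551: h=6, probe 6,7 → slot 7
967: h=6, probe 6,7,10 → slot 10
Table: [∅, 227, ∅, ∅, ∅, ∅, 447, 551, ∅, 150, 967, 862, ∅]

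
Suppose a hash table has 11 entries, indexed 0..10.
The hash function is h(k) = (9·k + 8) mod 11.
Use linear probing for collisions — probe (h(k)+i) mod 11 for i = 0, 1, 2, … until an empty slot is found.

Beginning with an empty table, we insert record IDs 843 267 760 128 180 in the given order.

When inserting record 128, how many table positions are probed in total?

3

843: h=5 => slot 5
267: h=2 => slot 2
760: h=6 => slot 6
128: h=5, probe 5,6,7 => slot 7
180: h=0 => slot 0
Table: [180, _, 267, _, _, 843, 760, 128, _, _, _]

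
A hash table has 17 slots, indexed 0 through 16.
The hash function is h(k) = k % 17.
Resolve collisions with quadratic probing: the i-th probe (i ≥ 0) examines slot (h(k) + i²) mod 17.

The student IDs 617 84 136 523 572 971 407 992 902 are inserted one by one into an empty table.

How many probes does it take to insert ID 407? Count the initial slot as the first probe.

3

617: h=5 -> slot 5
84: h=16 -> slot 16
136: h=0 -> slot 0
523: h=13 -> slot 13
572: h=11 -> slot 11
971: h=2 -> slot 2
407: h=16, probe 16,0,3 -> slot 3
992: h=6 -> slot 6
902: h=1 -> slot 1
Table: [136, 902, 971, 407, _, 617, 992, _, _, _, _, 572, _, 523, _, _, 84]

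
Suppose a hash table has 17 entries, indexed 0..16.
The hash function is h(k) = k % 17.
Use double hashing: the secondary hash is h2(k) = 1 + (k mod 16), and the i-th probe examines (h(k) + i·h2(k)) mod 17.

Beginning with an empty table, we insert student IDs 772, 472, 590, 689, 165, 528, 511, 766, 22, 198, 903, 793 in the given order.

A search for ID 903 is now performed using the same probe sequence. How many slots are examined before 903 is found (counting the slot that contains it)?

2

Insert 772: h=7, slot 7 empty => index 7.
Insert 472: h=13, slot 13 empty => index 13.
Insert 590: h=12, slot 12 empty => index 12.
Insert 689: h=9, slot 9 empty => index 9.
Insert 165: h=12, h2=6, slot 12 occupied => index 1.
Insert 528: h=1, h2=1, slot 1 occupied => index 2.
Insert 511: h=1, h2=16, slot 1 occupied => index 0.
Insert 766: h=1, h2=15, slot 1 occupied => index 16.
Insert 22: h=5, slot 5 empty => index 5.
Insert 198: h=11, slot 11 empty => index 11.
Insert 903: h=2, h2=8, slot 2 occupied => index 10.
Insert 793: h=11, h2=10, slot 11 occupied => index 4.
Table: [511, 165, 528, ., 793, 22, ., 772, ., 689, 903, 198, 590, 472, ., ., 766]
Lookup 903: h=2, h2=8, probe 2,10 → found at 10.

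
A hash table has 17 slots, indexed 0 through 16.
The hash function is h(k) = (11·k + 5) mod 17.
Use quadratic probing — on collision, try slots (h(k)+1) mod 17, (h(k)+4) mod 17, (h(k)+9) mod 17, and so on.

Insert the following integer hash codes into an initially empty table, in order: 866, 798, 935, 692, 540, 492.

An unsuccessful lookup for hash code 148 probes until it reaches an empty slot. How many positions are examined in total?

Insert 866: h=11, slot 11 empty => index 11.
Insert 798: h=11, slot 11 occupied => index 12.
Insert 935: h=5, slot 5 empty => index 5.
Insert 692: h=1, slot 1 empty => index 1.
Insert 540: h=12, slot 12 occupied => index 13.
Insert 492: h=11, slots 11,12 occupied => index 15.
Table: [∅, 692, ∅, ∅, ∅, 935, ∅, ∅, ∅, ∅, ∅, 866, 798, 540, ∅, 492, ∅]
Lookup 148: h=1, probe 1,2 → slot 2 empty, not found.

2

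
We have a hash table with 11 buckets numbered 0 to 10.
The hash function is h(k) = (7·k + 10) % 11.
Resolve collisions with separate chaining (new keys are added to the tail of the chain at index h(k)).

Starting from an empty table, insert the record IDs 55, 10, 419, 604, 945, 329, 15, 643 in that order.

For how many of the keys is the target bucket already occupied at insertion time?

3

55 -> bucket 10
10 -> bucket 3
419 -> bucket 6
604 -> bucket 3 (collision)
945 -> bucket 3 (collision)
329 -> bucket 3 (collision)
15 -> bucket 5
643 -> bucket 1
Final buckets:
0: _
1: 643
2: _
3: 10 -> 604 -> 945 -> 329
4: _
5: 15
6: 419
7: _
8: _
9: _
10: 55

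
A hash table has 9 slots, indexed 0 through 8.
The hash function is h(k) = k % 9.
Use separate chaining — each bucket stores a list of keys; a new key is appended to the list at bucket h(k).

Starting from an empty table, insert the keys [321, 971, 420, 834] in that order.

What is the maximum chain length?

3

Insert 321: h=6, bucket 6 empty → new chain.
Insert 971: h=8, bucket 8 empty → new chain.
Insert 420: h=6, bucket 6 nonempty → append to chain.
Insert 834: h=6, bucket 6 nonempty → append to chain.
Final buckets:
0: -
1: -
2: -
3: -
4: -
5: -
6: 321 -> 420 -> 834
7: -
8: 971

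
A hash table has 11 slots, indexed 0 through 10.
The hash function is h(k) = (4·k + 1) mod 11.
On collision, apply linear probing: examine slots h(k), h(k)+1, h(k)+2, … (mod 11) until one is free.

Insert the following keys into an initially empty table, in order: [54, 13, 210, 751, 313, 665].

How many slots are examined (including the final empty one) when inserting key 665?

54 hashes to 8; slot 8 is free → place at 8.
13 hashes to 9; slot 9 is free → place at 9.
210 hashes to 5; slot 5 is free → place at 5.
751 hashes to 2; slot 2 is free → place at 2.
313 hashes to 10; slot 10 is free → place at 10.
665 hashes to 10; 10 taken → place at 0.
Table: [665, _, 751, _, _, 210, _, _, 54, 13, 313]

2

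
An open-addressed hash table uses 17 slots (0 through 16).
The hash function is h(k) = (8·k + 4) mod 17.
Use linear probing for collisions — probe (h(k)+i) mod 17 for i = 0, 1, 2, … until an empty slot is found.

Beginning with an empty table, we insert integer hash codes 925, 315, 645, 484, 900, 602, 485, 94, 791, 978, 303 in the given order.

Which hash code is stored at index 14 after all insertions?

900

925: h=9 -> slot 9
315: h=8 -> slot 8
645: h=13 -> slot 13
484: h=0 -> slot 0
900: h=13, probe 13,14 -> slot 14
602: h=9, probe 9,10 -> slot 10
485: h=8, probe 8,9,10,11 -> slot 11
94: h=8, probe 8,9,10,11,12 -> slot 12
791: h=8, probe 8,9,10,11,12,13,14,15 -> slot 15
978: h=8, probe 8,9,10,11,12,13,14,15,16 -> slot 16
303: h=14, probe 14,15,16,0,1 -> slot 1
Table: [484, 303, -, -, -, -, -, -, 315, 925, 602, 485, 94, 645, 900, 791, 978]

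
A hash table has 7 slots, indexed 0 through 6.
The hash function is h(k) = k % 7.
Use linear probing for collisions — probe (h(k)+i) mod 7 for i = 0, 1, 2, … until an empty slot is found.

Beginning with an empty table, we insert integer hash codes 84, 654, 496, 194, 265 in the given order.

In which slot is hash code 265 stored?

1

Insert 84: h=0, slot 0 empty -> index 0.
Insert 654: h=3, slot 3 empty -> index 3.
Insert 496: h=6, slot 6 empty -> index 6.
Insert 194: h=5, slot 5 empty -> index 5.
Insert 265: h=6, slots 6,0 occupied -> index 1.
Table: [84, 265, ∅, 654, ∅, 194, 496]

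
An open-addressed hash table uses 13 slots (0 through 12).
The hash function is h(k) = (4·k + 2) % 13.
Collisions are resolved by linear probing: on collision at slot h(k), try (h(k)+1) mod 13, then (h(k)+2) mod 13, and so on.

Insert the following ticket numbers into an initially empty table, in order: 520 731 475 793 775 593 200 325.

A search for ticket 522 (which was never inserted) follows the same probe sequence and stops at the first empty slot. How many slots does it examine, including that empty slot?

2

520 hashes to 2; slot 2 is free => place at 2.
731 hashes to 1; slot 1 is free => place at 1.
475 hashes to 4; slot 4 is free => place at 4.
793 hashes to 2; 2 taken => place at 3.
775 hashes to 8; slot 8 is free => place at 8.
593 hashes to 8; 8 taken => place at 9.
200 hashes to 9; 9 taken => place at 10.
325 hashes to 2; 2,3,4 taken => place at 5.
Table: [_, 731, 520, 793, 475, 325, _, _, 775, 593, 200, _, _]
Lookup 522: h=10, probe 10,11 → slot 11 empty, not found.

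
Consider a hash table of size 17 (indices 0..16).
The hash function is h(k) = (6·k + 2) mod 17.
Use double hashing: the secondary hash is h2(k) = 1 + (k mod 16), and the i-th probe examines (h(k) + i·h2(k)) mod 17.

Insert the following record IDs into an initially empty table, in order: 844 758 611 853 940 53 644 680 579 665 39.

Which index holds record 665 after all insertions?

844 hashes to 0; slot 0 is free -> place at 0.
758 hashes to 11; slot 11 is free -> place at 11.
611 hashes to 13; slot 13 is free -> place at 13.
853 hashes to 3; slot 3 is free -> place at 3.
940 hashes to 15; slot 15 is free -> place at 15.
53 hashes to 14; slot 14 is free -> place at 14.
644 hashes to 7; slot 7 is free -> place at 7.
680 hashes to 2; slot 2 is free -> place at 2.
579 hashes to 8; slot 8 is free -> place at 8.
665 hashes to 14, h2=10; 14,7,0 taken -> place at 10.
39 hashes to 15, h2=8; 15 taken -> place at 6.
Table: [844, -, 680, 853, -, -, 39, 644, 579, -, 665, 758, -, 611, 53, 940, -]

10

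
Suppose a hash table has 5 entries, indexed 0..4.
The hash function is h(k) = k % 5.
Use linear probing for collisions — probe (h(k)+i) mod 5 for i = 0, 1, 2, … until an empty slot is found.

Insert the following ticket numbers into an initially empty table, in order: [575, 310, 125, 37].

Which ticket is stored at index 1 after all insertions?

310

575: h=0 → slot 0
310: h=0, probe 0,1 → slot 1
125: h=0, probe 0,1,2 → slot 2
37: h=2, probe 2,3 → slot 3
Table: [575, 310, 125, 37, —]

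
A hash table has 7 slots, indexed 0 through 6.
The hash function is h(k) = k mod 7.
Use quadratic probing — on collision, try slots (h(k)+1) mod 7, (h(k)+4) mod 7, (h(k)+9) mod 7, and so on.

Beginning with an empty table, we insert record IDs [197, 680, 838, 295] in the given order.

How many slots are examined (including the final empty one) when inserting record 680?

2

197: h=1 => slot 1
680: h=1, probe 1,2 => slot 2
838: h=5 => slot 5
295: h=1, probe 1,2,5,3 => slot 3
Table: [-, 197, 680, 295, -, 838, -]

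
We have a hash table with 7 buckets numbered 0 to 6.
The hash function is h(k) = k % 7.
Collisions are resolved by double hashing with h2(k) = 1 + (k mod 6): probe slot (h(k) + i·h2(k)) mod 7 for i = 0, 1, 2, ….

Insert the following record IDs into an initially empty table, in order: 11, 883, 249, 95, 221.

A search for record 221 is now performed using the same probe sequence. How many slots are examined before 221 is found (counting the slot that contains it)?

3

Insert 11: h=4, slot 4 empty -> index 4.
Insert 883: h=1, slot 1 empty -> index 1.
Insert 249: h=4, h2=4, slots 4,1 occupied -> index 5.
Insert 95: h=4, h2=6, slot 4 occupied -> index 3.
Insert 221: h=4, h2=6, slots 4,3 occupied -> index 2.
Table: [∅, 883, 221, 95, 11, 249, ∅]
Lookup 221: h=4, h2=6, probe 4,3,2 → found at 2.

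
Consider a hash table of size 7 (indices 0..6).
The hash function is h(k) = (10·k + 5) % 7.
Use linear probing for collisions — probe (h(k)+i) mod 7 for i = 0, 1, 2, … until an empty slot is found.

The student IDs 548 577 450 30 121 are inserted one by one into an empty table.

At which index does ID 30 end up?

548 hashes to 4; slot 4 is free → place at 4.
577 hashes to 0; slot 0 is free → place at 0.
450 hashes to 4; 4 taken → place at 5.
30 hashes to 4; 4,5 taken → place at 6.
121 hashes to 4; 4,5,6,0 taken → place at 1.
Table: [577, 121, ∅, ∅, 548, 450, 30]

6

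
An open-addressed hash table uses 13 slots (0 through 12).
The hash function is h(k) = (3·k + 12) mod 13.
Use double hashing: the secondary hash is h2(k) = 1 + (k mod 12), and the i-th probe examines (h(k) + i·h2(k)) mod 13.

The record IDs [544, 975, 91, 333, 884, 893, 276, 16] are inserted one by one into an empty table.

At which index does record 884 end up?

Insert 544: h=6, slot 6 empty => index 6.
Insert 975: h=12, slot 12 empty => index 12.
Insert 91: h=12, h2=8, slot 12 occupied => index 7.
Insert 333: h=10, slot 10 empty => index 10.
Insert 884: h=12, h2=9, slot 12 occupied => index 8.
Insert 893: h=0, slot 0 empty => index 0.
Insert 276: h=8, h2=1, slot 8 occupied => index 9.
Insert 16: h=8, h2=5, slots 8,0 occupied => index 5.
Table: [893, ., ., ., ., 16, 544, 91, 884, 276, 333, ., 975]

8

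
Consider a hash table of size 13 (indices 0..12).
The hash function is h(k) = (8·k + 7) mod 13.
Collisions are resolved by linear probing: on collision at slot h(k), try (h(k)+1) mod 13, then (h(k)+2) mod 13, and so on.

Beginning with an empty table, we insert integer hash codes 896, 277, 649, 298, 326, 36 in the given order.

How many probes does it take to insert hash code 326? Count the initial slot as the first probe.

Insert 896: h=12, slot 12 empty -> index 12.
Insert 277: h=0, slot 0 empty -> index 0.
Insert 649: h=12, slots 12,0 occupied -> index 1.
Insert 298: h=12, slots 12,0,1 occupied -> index 2.
Insert 326: h=2, slot 2 occupied -> index 3.
Insert 36: h=9, slot 9 empty -> index 9.
Table: [277, 649, 298, 326, ∅, ∅, ∅, ∅, ∅, 36, ∅, ∅, 896]

2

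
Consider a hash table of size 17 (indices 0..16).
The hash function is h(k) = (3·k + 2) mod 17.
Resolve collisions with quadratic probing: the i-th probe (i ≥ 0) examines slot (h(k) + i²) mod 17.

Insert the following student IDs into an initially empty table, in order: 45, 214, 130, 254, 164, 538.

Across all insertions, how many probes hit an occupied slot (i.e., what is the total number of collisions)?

45: h=1 -> slot 1
214: h=15 -> slot 15
130: h=1, probe 1,2 -> slot 2
254: h=16 -> slot 16
164: h=1, probe 1,2,5 -> slot 5
538: h=1, probe 1,2,5,10 -> slot 10
Table: [_, 45, 130, _, _, 164, _, _, _, _, 538, _, _, _, _, 214, 254]

6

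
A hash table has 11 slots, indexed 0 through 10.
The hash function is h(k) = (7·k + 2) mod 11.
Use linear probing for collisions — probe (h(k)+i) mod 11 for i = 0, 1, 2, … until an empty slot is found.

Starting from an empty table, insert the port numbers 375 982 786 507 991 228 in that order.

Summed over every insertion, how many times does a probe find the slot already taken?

375 hashes to 9; slot 9 is free -> place at 9.
982 hashes to 1; slot 1 is free -> place at 1.
786 hashes to 4; slot 4 is free -> place at 4.
507 hashes to 9; 9 taken -> place at 10.
991 hashes to 9; 9,10 taken -> place at 0.
228 hashes to 3; slot 3 is free -> place at 3.
Table: [991, 982, _, 228, 786, _, _, _, _, 375, 507]

3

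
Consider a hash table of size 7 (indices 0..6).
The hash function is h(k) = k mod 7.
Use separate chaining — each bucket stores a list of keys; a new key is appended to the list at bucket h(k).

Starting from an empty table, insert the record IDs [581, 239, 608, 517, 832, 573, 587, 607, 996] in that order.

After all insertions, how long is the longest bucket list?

Insert 581: h=0, bucket 0 empty → new chain.
Insert 239: h=1, bucket 1 empty → new chain.
Insert 608: h=6, bucket 6 empty → new chain.
Insert 517: h=6, bucket 6 nonempty → append to chain.
Insert 832: h=6, bucket 6 nonempty → append to chain.
Insert 573: h=6, bucket 6 nonempty → append to chain.
Insert 587: h=6, bucket 6 nonempty → append to chain.
Insert 607: h=5, bucket 5 empty → new chain.
Insert 996: h=2, bucket 2 empty → new chain.
Final buckets:
0: 581
1: 239
2: 996
3: _
4: _
5: 607
6: 608 -> 517 -> 832 -> 573 -> 587

5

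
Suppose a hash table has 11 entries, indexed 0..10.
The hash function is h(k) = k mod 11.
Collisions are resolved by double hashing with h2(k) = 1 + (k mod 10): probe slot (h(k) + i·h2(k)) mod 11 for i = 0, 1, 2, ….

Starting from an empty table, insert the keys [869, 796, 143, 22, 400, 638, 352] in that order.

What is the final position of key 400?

5

Insert 869: h=0, slot 0 empty → index 0.
Insert 796: h=4, slot 4 empty → index 4.
Insert 143: h=0, h2=4, slots 0,4 occupied → index 8.
Insert 22: h=0, h2=3, slot 0 occupied → index 3.
Insert 400: h=4, h2=1, slot 4 occupied → index 5.
Insert 638: h=0, h2=9, slot 0 occupied → index 9.
Insert 352: h=0, h2=3, slots 0,3 occupied → index 6.
Table: [869, -, -, 22, 796, 400, 352, -, 143, 638, -]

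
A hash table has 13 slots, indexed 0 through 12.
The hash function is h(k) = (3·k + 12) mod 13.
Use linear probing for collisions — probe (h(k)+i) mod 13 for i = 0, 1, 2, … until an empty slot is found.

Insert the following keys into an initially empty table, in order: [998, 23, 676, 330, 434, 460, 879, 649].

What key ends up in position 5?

460

998 hashes to 3; slot 3 is free -> place at 3.
23 hashes to 3; 3 taken -> place at 4.
676 hashes to 12; slot 12 is free -> place at 12.
330 hashes to 1; slot 1 is free -> place at 1.
434 hashes to 1; 1 taken -> place at 2.
460 hashes to 1; 1,2,3,4 taken -> place at 5.
879 hashes to 10; slot 10 is free -> place at 10.
649 hashes to 9; slot 9 is free -> place at 9.
Table: [-, 330, 434, 998, 23, 460, -, -, -, 649, 879, -, 676]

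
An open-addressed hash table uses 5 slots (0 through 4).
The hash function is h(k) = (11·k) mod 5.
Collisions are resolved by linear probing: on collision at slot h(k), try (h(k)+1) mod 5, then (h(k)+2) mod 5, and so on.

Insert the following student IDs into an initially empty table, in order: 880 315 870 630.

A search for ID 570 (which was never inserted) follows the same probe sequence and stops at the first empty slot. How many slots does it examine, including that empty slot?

880: h=0 → slot 0
315: h=0, probe 0,1 → slot 1
870: h=0, probe 0,1,2 → slot 2
630: h=0, probe 0,1,2,3 → slot 3
Table: [880, 315, 870, 630, —]
Lookup 570: h=0, probe 0,1,2,3,4 → slot 4 empty, not found.

5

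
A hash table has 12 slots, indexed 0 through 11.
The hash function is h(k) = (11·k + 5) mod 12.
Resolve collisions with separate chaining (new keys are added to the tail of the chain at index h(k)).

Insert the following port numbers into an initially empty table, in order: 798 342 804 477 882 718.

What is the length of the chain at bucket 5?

798 → bucket 11
342 → bucket 11 (collision)
804 → bucket 5
477 → bucket 8
882 → bucket 11 (collision)
718 → bucket 7
Final buckets:
0: -
1: -
2: -
3: -
4: -
5: 804
6: -
7: 718
8: 477
9: -
10: -
11: 798 -> 342 -> 882

1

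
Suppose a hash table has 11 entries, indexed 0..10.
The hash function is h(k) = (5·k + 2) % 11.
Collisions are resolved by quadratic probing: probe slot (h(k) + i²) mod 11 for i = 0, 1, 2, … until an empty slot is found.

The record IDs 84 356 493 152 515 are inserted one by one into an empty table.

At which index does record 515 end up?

1

84: h=4 → slot 4
356: h=0 → slot 0
493: h=3 → slot 3
152: h=3, probe 3,4,7 → slot 7
515: h=3, probe 3,4,7,1 → slot 1
Table: [356, 515, —, 493, 84, —, —, 152, —, —, —]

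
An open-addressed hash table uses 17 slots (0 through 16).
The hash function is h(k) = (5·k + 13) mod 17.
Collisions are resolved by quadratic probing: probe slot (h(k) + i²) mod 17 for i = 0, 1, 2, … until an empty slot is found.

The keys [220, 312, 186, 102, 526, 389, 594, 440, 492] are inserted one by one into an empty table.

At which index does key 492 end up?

Insert 220: h=8, slot 8 empty => index 8.
Insert 312: h=9, slot 9 empty => index 9.
Insert 186: h=8, slots 8,9 occupied => index 12.
Insert 102: h=13, slot 13 empty => index 13.
Insert 526: h=8, slots 8,9,12 occupied => index 0.
Insert 389: h=3, slot 3 empty => index 3.
Insert 594: h=8, slots 8,9,12,0 occupied => index 7.
Insert 440: h=3, slot 3 occupied => index 4.
Insert 492: h=8, slots 8,9,12,0,7 occupied => index 16.
Table: [526, —, —, 389, 440, —, —, 594, 220, 312, —, —, 186, 102, —, —, 492]

16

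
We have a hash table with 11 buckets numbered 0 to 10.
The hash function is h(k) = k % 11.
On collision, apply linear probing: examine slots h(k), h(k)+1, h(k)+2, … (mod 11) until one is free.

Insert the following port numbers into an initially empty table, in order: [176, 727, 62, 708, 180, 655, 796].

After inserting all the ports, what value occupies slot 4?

708

176: h=0 -> slot 0
727: h=1 -> slot 1
62: h=7 -> slot 7
708: h=4 -> slot 4
180: h=4, probe 4,5 -> slot 5
655: h=6 -> slot 6
796: h=4, probe 4,5,6,7,8 -> slot 8
Table: [176, 727, ., ., 708, 180, 655, 62, 796, ., .]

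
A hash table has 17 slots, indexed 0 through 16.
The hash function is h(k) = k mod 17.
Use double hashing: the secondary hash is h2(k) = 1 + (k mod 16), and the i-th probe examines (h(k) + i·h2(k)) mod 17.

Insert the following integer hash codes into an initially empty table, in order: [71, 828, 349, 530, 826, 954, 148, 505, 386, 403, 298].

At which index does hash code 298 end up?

71 hashes to 3; slot 3 is free → place at 3.
828 hashes to 12; slot 12 is free → place at 12.
349 hashes to 9; slot 9 is free → place at 9.
530 hashes to 3, h2=3; 3 taken → place at 6.
826 hashes to 10; slot 10 is free → place at 10.
954 hashes to 2; slot 2 is free → place at 2.
148 hashes to 12, h2=5; 12 taken → place at 0.
505 hashes to 12, h2=10; 12 taken → place at 5.
386 hashes to 12, h2=3; 12 taken → place at 15.
403 hashes to 12, h2=4; 12 taken → place at 16.
298 hashes to 9, h2=11; 9,3 taken → place at 14.
Table: [148, ., 954, 71, ., 505, 530, ., ., 349, 826, ., 828, ., 298, 386, 403]

14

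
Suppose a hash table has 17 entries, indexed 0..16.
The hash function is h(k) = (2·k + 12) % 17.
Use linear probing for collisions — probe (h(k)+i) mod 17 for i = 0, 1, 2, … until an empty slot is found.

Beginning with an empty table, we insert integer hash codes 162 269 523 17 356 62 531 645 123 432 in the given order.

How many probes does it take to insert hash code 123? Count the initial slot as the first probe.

162 hashes to 13; slot 13 is free → place at 13.
269 hashes to 6; slot 6 is free → place at 6.
523 hashes to 4; slot 4 is free → place at 4.
17 hashes to 12; slot 12 is free → place at 12.
356 hashes to 10; slot 10 is free → place at 10.
62 hashes to 0; slot 0 is free → place at 0.
531 hashes to 3; slot 3 is free → place at 3.
645 hashes to 10; 10 taken → place at 11.
123 hashes to 3; 3,4 taken → place at 5.
432 hashes to 9; slot 9 is free → place at 9.
Table: [62, ∅, ∅, 531, 523, 123, 269, ∅, ∅, 432, 356, 645, 17, 162, ∅, ∅, ∅]

3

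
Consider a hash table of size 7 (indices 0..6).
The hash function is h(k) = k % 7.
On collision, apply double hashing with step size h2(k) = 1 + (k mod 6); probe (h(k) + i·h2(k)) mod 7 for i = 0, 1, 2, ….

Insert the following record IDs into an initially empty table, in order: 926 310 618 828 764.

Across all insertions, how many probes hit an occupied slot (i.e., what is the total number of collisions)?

926: h=2 → slot 2
310: h=2, h2=5, probe 2,0 → slot 0
618: h=2, h2=1, probe 2,3 → slot 3
828: h=2, h2=1, probe 2,3,4 → slot 4
764: h=1 → slot 1
Table: [310, 764, 926, 618, 828, ∅, ∅]

4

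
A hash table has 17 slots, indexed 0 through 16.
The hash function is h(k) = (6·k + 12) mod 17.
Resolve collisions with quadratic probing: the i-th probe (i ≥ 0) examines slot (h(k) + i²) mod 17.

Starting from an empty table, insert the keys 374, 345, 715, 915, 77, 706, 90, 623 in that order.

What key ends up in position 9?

374: h=12 → slot 12
345: h=8 → slot 8
715: h=1 → slot 1
915: h=11 → slot 11
77: h=15 → slot 15
706: h=15, probe 15,16 → slot 16
90: h=8, probe 8,9 → slot 9
623: h=10 → slot 10
Table: [., 715, ., ., ., ., ., ., 345, 90, 623, 915, 374, ., ., 77, 706]

90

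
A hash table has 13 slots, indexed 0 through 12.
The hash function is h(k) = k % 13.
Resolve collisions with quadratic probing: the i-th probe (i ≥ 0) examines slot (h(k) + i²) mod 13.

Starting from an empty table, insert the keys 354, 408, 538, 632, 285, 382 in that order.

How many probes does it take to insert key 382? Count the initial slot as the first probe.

354 hashes to 3; slot 3 is free → place at 3.
408 hashes to 5; slot 5 is free → place at 5.
538 hashes to 5; 5 taken → place at 6.
632 hashes to 8; slot 8 is free → place at 8.
285 hashes to 12; slot 12 is free → place at 12.
382 hashes to 5; 5,6 taken → place at 9.
Table: [-, -, -, 354, -, 408, 538, -, 632, 382, -, -, 285]

3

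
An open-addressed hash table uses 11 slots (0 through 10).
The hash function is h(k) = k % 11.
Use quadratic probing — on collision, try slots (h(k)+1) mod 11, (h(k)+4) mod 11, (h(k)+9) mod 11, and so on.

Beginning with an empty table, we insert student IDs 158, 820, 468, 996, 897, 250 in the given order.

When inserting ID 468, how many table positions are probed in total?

2

158 hashes to 4; slot 4 is free -> place at 4.
820 hashes to 6; slot 6 is free -> place at 6.
468 hashes to 6; 6 taken -> place at 7.
996 hashes to 6; 6,7 taken -> place at 10.
897 hashes to 6; 6,7,10,4 taken -> place at 0.
250 hashes to 8; slot 8 is free -> place at 8.
Table: [897, _, _, _, 158, _, 820, 468, 250, _, 996]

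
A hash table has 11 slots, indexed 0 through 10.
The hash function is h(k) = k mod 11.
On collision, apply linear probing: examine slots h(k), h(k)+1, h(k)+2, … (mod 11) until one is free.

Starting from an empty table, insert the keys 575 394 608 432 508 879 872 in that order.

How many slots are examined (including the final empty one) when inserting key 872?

575 hashes to 3; slot 3 is free -> place at 3.
394 hashes to 9; slot 9 is free -> place at 9.
608 hashes to 3; 3 taken -> place at 4.
432 hashes to 3; 3,4 taken -> place at 5.
508 hashes to 2; slot 2 is free -> place at 2.
879 hashes to 10; slot 10 is free -> place at 10.
872 hashes to 3; 3,4,5 taken -> place at 6.
Table: [., ., 508, 575, 608, 432, 872, ., ., 394, 879]

4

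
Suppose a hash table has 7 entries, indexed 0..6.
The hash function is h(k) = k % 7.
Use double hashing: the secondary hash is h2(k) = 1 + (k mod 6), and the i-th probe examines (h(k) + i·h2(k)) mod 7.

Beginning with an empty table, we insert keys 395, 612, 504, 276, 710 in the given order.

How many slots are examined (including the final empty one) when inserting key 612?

2

Insert 395: h=3, slot 3 empty -> index 3.
Insert 612: h=3, h2=1, slot 3 occupied -> index 4.
Insert 504: h=0, slot 0 empty -> index 0.
Insert 276: h=3, h2=1, slots 3,4 occupied -> index 5.
Insert 710: h=3, h2=3, slot 3 occupied -> index 6.
Table: [504, —, —, 395, 612, 276, 710]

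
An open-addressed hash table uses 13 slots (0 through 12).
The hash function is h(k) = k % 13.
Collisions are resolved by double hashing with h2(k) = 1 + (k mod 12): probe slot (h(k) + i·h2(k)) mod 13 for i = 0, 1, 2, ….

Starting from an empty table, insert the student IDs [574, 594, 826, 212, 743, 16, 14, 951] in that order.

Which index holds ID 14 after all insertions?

10

Insert 574: h=2, slot 2 empty → index 2.
Insert 594: h=9, slot 9 empty → index 9.
Insert 826: h=7, slot 7 empty → index 7.
Insert 212: h=4, slot 4 empty → index 4.
Insert 743: h=2, h2=12, slot 2 occupied → index 1.
Insert 16: h=3, slot 3 empty → index 3.
Insert 14: h=1, h2=3, slots 1,4,7 occupied → index 10.
Insert 951: h=2, h2=4, slot 2 occupied → index 6.
Table: [∅, 743, 574, 16, 212, ∅, 951, 826, ∅, 594, 14, ∅, ∅]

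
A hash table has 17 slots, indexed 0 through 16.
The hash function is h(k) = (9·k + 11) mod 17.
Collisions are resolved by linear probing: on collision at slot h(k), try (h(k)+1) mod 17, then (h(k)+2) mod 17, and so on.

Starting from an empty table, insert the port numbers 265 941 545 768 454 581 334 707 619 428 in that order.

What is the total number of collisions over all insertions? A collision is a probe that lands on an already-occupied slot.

Insert 265: h=16, slot 16 empty => index 16.
Insert 941: h=14, slot 14 empty => index 14.
Insert 545: h=3, slot 3 empty => index 3.
Insert 768: h=4, slot 4 empty => index 4.
Insert 454: h=0, slot 0 empty => index 0.
Insert 581: h=4, slot 4 occupied => index 5.
Insert 334: h=8, slot 8 empty => index 8.
Insert 707: h=16, slots 16,0 occupied => index 1.
Insert 619: h=6, slot 6 empty => index 6.
Insert 428: h=4, slots 4,5,6 occupied => index 7.
Table: [454, 707, -, 545, 768, 581, 619, 428, 334, -, -, -, -, -, 941, -, 265]

6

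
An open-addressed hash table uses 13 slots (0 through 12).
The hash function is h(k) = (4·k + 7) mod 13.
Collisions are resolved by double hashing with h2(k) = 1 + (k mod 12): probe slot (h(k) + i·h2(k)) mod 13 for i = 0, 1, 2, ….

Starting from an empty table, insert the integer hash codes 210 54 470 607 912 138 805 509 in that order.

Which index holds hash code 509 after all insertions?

Insert 210: h=2, slot 2 empty => index 2.
Insert 54: h=2, h2=7, slot 2 occupied => index 9.
Insert 470: h=2, h2=3, slot 2 occupied => index 5.
Insert 607: h=4, slot 4 empty => index 4.
Insert 912: h=2, h2=1, slot 2 occupied => index 3.
Insert 138: h=0, slot 0 empty => index 0.
Insert 805: h=3, h2=2, slots 3,5 occupied => index 7.
Insert 509: h=2, h2=6, slot 2 occupied => index 8.
Table: [138, ., 210, 912, 607, 470, ., 805, 509, 54, ., ., .]

8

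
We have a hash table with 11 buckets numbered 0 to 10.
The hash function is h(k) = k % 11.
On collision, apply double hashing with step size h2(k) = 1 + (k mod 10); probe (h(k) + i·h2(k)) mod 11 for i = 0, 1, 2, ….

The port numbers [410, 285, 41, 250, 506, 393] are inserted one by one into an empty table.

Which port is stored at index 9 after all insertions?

Insert 410: h=3, slot 3 empty => index 3.
Insert 285: h=10, slot 10 empty => index 10.
Insert 41: h=8, slot 8 empty => index 8.
Insert 250: h=8, h2=1, slot 8 occupied => index 9.
Insert 506: h=0, slot 0 empty => index 0.
Insert 393: h=8, h2=4, slot 8 occupied => index 1.
Table: [506, 393, -, 410, -, -, -, -, 41, 250, 285]

250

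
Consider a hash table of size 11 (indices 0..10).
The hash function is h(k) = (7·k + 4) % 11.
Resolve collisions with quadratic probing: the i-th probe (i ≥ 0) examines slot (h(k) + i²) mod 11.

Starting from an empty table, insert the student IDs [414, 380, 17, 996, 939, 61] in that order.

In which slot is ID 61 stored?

0

414 hashes to 9; slot 9 is free => place at 9.
380 hashes to 2; slot 2 is free => place at 2.
17 hashes to 2; 2 taken => place at 3.
996 hashes to 2; 2,3 taken => place at 6.
939 hashes to 10; slot 10 is free => place at 10.
61 hashes to 2; 2,3,6 taken => place at 0.
Table: [61, -, 380, 17, -, -, 996, -, -, 414, 939]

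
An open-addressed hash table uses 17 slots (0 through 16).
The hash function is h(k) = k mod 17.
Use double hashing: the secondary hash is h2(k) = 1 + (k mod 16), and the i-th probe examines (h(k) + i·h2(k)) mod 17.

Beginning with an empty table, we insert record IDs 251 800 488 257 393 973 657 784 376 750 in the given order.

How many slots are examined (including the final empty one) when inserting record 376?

8

Insert 251: h=13, slot 13 empty => index 13.
Insert 800: h=1, slot 1 empty => index 1.
Insert 488: h=12, slot 12 empty => index 12.
Insert 257: h=2, slot 2 empty => index 2.
Insert 393: h=2, h2=10, slots 2,12 occupied => index 5.
Insert 973: h=4, slot 4 empty => index 4.
Insert 657: h=11, slot 11 empty => index 11.
Insert 784: h=2, h2=1, slot 2 occupied => index 3.
Insert 376: h=2, h2=9, slots 2,11,3,12,4,13,5 occupied => index 14.
Insert 750: h=2, h2=15, slot 2 occupied => index 0.
Table: [750, 800, 257, 784, 973, 393, _, _, _, _, _, 657, 488, 251, 376, _, _]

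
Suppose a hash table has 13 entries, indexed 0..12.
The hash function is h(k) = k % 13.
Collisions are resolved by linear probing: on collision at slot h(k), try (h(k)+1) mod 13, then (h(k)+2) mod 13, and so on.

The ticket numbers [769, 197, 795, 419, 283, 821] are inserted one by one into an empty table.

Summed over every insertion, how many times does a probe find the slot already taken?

Insert 769: h=2, slot 2 empty => index 2.
Insert 197: h=2, slot 2 occupied => index 3.
Insert 795: h=2, slots 2,3 occupied => index 4.
Insert 419: h=3, slots 3,4 occupied => index 5.
Insert 283: h=10, slot 10 empty => index 10.
Insert 821: h=2, slots 2,3,4,5 occupied => index 6.
Table: [_, _, 769, 197, 795, 419, 821, _, _, _, 283, _, _]

9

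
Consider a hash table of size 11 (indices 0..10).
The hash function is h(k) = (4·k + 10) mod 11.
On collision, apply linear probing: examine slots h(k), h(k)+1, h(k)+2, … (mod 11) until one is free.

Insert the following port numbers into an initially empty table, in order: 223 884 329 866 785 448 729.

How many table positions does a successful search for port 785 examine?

223: h=0 → slot 0
884: h=4 → slot 4
329: h=6 → slot 6
866: h=9 → slot 9
785: h=4, probe 4,5 → slot 5
448: h=9, probe 9,10 → slot 10
729: h=0, probe 0,1 → slot 1
Table: [223, 729, _, _, 884, 785, 329, _, _, 866, 448]
Lookup 785: h=4, probe 4,5 → found at 5.

2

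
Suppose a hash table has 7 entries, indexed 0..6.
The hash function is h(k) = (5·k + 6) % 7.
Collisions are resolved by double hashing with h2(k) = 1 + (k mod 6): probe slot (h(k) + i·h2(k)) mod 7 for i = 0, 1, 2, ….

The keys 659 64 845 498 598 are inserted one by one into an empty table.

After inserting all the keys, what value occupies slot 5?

498

Insert 659: h=4, slot 4 empty -> index 4.
Insert 64: h=4, h2=5, slot 4 occupied -> index 2.
Insert 845: h=3, slot 3 empty -> index 3.
Insert 498: h=4, h2=1, slot 4 occupied -> index 5.
Insert 598: h=0, slot 0 empty -> index 0.
Table: [598, ., 64, 845, 659, 498, .]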